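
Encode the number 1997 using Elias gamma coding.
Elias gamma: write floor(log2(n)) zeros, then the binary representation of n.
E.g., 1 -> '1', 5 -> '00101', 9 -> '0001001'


num_bits = floor(log2(1997)) + 1 = 11
leading_zeros = num_bits - 1 = 10
binary(1997) = 11111001101

Elias gamma(1997) = '0000000000' + '11111001101' = 000000000011111001101 (21 bits)


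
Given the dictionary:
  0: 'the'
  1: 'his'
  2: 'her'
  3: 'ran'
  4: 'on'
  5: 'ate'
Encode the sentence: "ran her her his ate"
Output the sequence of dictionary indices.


Look up each word in the dictionary:
  'ran' -> 3
  'her' -> 2
  'her' -> 2
  'his' -> 1
  'ate' -> 5

Encoded: [3, 2, 2, 1, 5]


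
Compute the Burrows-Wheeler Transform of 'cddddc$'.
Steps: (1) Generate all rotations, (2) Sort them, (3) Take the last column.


Rotations (sorted):
  0: $cddddc -> last char: c
  1: c$cdddd -> last char: d
  2: cddddc$ -> last char: $
  3: dc$cddd -> last char: d
  4: ddc$cdd -> last char: d
  5: dddc$cd -> last char: d
  6: ddddc$c -> last char: c


BWT = cd$dddc


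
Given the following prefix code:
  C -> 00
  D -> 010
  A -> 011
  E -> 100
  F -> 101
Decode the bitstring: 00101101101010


Decoding step by step:
Bits 00 -> C
Bits 101 -> F
Bits 101 -> F
Bits 101 -> F
Bits 010 -> D


Decoded message: CFFFD


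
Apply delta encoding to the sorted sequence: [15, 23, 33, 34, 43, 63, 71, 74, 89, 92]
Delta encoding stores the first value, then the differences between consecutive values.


First value: 15
Deltas:
  23 - 15 = 8
  33 - 23 = 10
  34 - 33 = 1
  43 - 34 = 9
  63 - 43 = 20
  71 - 63 = 8
  74 - 71 = 3
  89 - 74 = 15
  92 - 89 = 3


Delta encoded: [15, 8, 10, 1, 9, 20, 8, 3, 15, 3]


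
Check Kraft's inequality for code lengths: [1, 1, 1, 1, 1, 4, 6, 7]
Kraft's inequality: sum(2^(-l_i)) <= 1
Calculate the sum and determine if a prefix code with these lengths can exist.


Sum = 2^(-1) + 2^(-1) + 2^(-1) + 2^(-1) + 2^(-1) + 2^(-4) + 2^(-6) + 2^(-7)
    = 0.5 + 0.5 + 0.5 + 0.5 + 0.5 + 0.0625 + 0.015625 + 0.0078125
    = 331/128 = 2.5859375
Since 2.5859375 > 1, Kraft's inequality is NOT satisfied.
A prefix code with these lengths CANNOT exist.

Kraft sum = 2.5859375. Not satisfied.


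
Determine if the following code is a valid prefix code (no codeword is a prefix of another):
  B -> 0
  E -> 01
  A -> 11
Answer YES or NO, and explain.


Checking each pair (does one codeword prefix another?):
  B='0' vs E='01': prefix -- VIOLATION

NO -- this is NOT a valid prefix code. B (0) is a prefix of E (01).


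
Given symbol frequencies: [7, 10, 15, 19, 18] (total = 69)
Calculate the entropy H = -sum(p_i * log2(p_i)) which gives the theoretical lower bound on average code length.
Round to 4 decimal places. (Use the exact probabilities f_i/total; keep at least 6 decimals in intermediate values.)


Per-symbol terms -p_i * log2(p_i) with p_i = f_i/69:
  p = 7/69 = 0.101449: log2(p) = -3.301170, -p*log2(p) = 0.334901
  p = 10/69 = 0.144928: log2(p) = -2.786596, -p*log2(p) = 0.403855
  p = 15/69 = 0.217391: log2(p) = -2.201634, -p*log2(p) = 0.478616
  p = 19/69 = 0.275362: log2(p) = -1.860597, -p*log2(p) = 0.512338
  p = 18/69 = 0.260870: log2(p) = -1.938599, -p*log2(p) = 0.505722
H = 0.334901 + 0.403855 + 0.478616 + 0.512338 + 0.505722 = 2.235432

H = 2.2354 bits/symbol


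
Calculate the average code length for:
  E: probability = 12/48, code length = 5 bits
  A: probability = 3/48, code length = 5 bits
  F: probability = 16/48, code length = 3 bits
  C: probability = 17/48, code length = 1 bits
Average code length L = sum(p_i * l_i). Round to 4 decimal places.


Weighted contributions p_i * l_i:
  E: (12/48) * 5 = 60/48
  A: (3/48) * 5 = 15/48
  F: (16/48) * 3 = 48/48
  C: (17/48) * 1 = 17/48
Sum = (60 + 15 + 48 + 17)/48 = 140/48

L = 140/48 = 2.9167 bits/symbol


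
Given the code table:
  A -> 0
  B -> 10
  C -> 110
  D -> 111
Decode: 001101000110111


Decoding:
0 -> A
0 -> A
110 -> C
10 -> B
0 -> A
0 -> A
110 -> C
111 -> D


Result: AACBAACD


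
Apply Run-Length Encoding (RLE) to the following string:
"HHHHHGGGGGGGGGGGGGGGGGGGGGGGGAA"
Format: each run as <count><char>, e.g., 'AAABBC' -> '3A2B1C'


Scanning runs left to right:
  i=0: run of 'H' x 5 -> '5H'
  i=5: run of 'G' x 24 -> '24G'
  i=29: run of 'A' x 2 -> '2A'

RLE = 5H24G2A


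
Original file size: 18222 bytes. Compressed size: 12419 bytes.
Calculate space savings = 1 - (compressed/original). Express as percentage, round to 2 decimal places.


ratio = compressed/original = 12419/18222 = 0.681539
savings = 1 - ratio = 1 - 0.681539 = 0.318461
as a percentage: 0.318461 * 100 = 31.85%

Space savings = 1 - 12419/18222 = 31.85%


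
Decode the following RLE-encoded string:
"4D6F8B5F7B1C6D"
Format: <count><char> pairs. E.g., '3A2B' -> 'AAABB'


Expanding each <count><char> pair:
  4D -> 'DDDD'
  6F -> 'FFFFFF'
  8B -> 'BBBBBBBB'
  5F -> 'FFFFF'
  7B -> 'BBBBBBB'
  1C -> 'C'
  6D -> 'DDDDDD'

Decoded = DDDDFFFFFFBBBBBBBBFFFFFBBBBBBBCDDDDDD


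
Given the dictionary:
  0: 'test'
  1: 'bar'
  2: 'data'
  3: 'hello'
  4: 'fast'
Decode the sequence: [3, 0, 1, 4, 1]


Look up each index in the dictionary:
  3 -> 'hello'
  0 -> 'test'
  1 -> 'bar'
  4 -> 'fast'
  1 -> 'bar'

Decoded: "hello test bar fast bar"


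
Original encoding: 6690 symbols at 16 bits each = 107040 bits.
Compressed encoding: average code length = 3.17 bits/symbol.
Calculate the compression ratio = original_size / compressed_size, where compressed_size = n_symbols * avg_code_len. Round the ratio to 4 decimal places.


original_size = n_symbols * orig_bits = 6690 * 16 = 107040 bits
compressed_size = n_symbols * avg_code_len = 6690 * 3.17 = 21207.3 bits
ratio = original_size / compressed_size = 107040 / 21207.3 = 5.0473

Compression ratio = 5.0473


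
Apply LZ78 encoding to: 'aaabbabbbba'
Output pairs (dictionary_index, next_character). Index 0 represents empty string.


LZ78 encoding steps:
Dictionary: {0: ''}
Step 1: w='' (idx 0), next='a' -> output (0, 'a'), add 'a' as idx 1
Step 2: w='a' (idx 1), next='a' -> output (1, 'a'), add 'aa' as idx 2
Step 3: w='' (idx 0), next='b' -> output (0, 'b'), add 'b' as idx 3
Step 4: w='b' (idx 3), next='a' -> output (3, 'a'), add 'ba' as idx 4
Step 5: w='b' (idx 3), next='b' -> output (3, 'b'), add 'bb' as idx 5
Step 6: w='bb' (idx 5), next='a' -> output (5, 'a'), add 'bba' as idx 6


Encoded: [(0, 'a'), (1, 'a'), (0, 'b'), (3, 'a'), (3, 'b'), (5, 'a')]


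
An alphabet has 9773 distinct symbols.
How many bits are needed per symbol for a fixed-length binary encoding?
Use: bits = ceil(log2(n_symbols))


log2(9773) = 13.2546
Bracket: 2^13 = 8192 < 9773 <= 2^14 = 16384
So ceil(log2(9773)) = 14

bits = ceil(log2(9773)) = ceil(13.2546) = 14 bits


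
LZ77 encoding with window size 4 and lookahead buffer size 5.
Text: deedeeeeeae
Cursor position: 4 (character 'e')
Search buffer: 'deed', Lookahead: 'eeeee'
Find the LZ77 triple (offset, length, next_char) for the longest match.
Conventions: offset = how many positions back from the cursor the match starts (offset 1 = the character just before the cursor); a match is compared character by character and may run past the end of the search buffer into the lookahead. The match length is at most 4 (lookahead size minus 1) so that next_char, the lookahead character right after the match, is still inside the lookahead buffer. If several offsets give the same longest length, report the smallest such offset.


Try each offset into the search buffer:
  offset=1 (pos 3, char 'd'): match length 0
  offset=2 (pos 2, char 'e'): match length 1
  offset=3 (pos 1, char 'e'): match length 2
  offset=4 (pos 0, char 'd'): match length 0
Longest match has length 2 at offset 3.
next_char = character at position 4 + 2 = 6 -> 'e'

Best match: offset=3, length=2 (matching 'ee' starting at position 1)
LZ77 triple: (3, 2, 'e')


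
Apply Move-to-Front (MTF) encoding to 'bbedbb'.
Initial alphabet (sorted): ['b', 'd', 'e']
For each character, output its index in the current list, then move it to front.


MTF encoding:
'b': index 0 in ['b', 'd', 'e'] -> ['b', 'd', 'e']
'b': index 0 in ['b', 'd', 'e'] -> ['b', 'd', 'e']
'e': index 2 in ['b', 'd', 'e'] -> ['e', 'b', 'd']
'd': index 2 in ['e', 'b', 'd'] -> ['d', 'e', 'b']
'b': index 2 in ['d', 'e', 'b'] -> ['b', 'd', 'e']
'b': index 0 in ['b', 'd', 'e'] -> ['b', 'd', 'e']


Output: [0, 0, 2, 2, 2, 0]


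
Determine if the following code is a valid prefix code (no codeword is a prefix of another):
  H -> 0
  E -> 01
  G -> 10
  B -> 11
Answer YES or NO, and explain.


Checking each pair (does one codeword prefix another?):
  H='0' vs E='01': prefix -- VIOLATION

NO -- this is NOT a valid prefix code. H (0) is a prefix of E (01).


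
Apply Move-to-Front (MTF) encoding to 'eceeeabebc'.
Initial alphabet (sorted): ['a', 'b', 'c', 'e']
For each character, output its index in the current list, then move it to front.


MTF encoding:
'e': index 3 in ['a', 'b', 'c', 'e'] -> ['e', 'a', 'b', 'c']
'c': index 3 in ['e', 'a', 'b', 'c'] -> ['c', 'e', 'a', 'b']
'e': index 1 in ['c', 'e', 'a', 'b'] -> ['e', 'c', 'a', 'b']
'e': index 0 in ['e', 'c', 'a', 'b'] -> ['e', 'c', 'a', 'b']
'e': index 0 in ['e', 'c', 'a', 'b'] -> ['e', 'c', 'a', 'b']
'a': index 2 in ['e', 'c', 'a', 'b'] -> ['a', 'e', 'c', 'b']
'b': index 3 in ['a', 'e', 'c', 'b'] -> ['b', 'a', 'e', 'c']
'e': index 2 in ['b', 'a', 'e', 'c'] -> ['e', 'b', 'a', 'c']
'b': index 1 in ['e', 'b', 'a', 'c'] -> ['b', 'e', 'a', 'c']
'c': index 3 in ['b', 'e', 'a', 'c'] -> ['c', 'b', 'e', 'a']


Output: [3, 3, 1, 0, 0, 2, 3, 2, 1, 3]


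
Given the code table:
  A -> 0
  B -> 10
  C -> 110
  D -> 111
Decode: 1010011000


Decoding:
10 -> B
10 -> B
0 -> A
110 -> C
0 -> A
0 -> A


Result: BBACAA


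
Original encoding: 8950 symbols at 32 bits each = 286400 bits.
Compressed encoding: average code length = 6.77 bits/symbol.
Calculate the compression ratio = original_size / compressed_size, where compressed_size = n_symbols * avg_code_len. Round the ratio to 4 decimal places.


original_size = n_symbols * orig_bits = 8950 * 32 = 286400 bits
compressed_size = n_symbols * avg_code_len = 8950 * 6.77 = 60591.5 bits
ratio = original_size / compressed_size = 286400 / 60591.5 = 4.7267

Compression ratio = 4.7267


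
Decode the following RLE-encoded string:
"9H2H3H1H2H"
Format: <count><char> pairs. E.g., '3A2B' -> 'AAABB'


Expanding each <count><char> pair:
  9H -> 'HHHHHHHHH'
  2H -> 'HH'
  3H -> 'HHH'
  1H -> 'H'
  2H -> 'HH'

Decoded = HHHHHHHHHHHHHHHHH


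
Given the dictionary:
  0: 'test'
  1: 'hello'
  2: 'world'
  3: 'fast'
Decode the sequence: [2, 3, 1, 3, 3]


Look up each index in the dictionary:
  2 -> 'world'
  3 -> 'fast'
  1 -> 'hello'
  3 -> 'fast'
  3 -> 'fast'

Decoded: "world fast hello fast fast"


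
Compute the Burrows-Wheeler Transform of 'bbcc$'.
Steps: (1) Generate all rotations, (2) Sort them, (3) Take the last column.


Rotations (sorted):
  0: $bbcc -> last char: c
  1: bbcc$ -> last char: $
  2: bcc$b -> last char: b
  3: c$bbc -> last char: c
  4: cc$bb -> last char: b


BWT = c$bcb


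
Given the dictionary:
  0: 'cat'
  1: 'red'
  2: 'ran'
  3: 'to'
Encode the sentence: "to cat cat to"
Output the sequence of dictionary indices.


Look up each word in the dictionary:
  'to' -> 3
  'cat' -> 0
  'cat' -> 0
  'to' -> 3

Encoded: [3, 0, 0, 3]


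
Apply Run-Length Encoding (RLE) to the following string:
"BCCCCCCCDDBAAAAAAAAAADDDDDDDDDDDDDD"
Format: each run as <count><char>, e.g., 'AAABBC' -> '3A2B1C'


Scanning runs left to right:
  i=0: run of 'B' x 1 -> '1B'
  i=1: run of 'C' x 7 -> '7C'
  i=8: run of 'D' x 2 -> '2D'
  i=10: run of 'B' x 1 -> '1B'
  i=11: run of 'A' x 10 -> '10A'
  i=21: run of 'D' x 14 -> '14D'

RLE = 1B7C2D1B10A14D


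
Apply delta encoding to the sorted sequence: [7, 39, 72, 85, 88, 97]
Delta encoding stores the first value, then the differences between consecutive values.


First value: 7
Deltas:
  39 - 7 = 32
  72 - 39 = 33
  85 - 72 = 13
  88 - 85 = 3
  97 - 88 = 9


Delta encoded: [7, 32, 33, 13, 3, 9]


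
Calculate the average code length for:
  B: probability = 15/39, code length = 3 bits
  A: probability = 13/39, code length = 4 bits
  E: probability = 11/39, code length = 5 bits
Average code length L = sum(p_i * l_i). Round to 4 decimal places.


Weighted contributions p_i * l_i:
  B: (15/39) * 3 = 45/39
  A: (13/39) * 4 = 52/39
  E: (11/39) * 5 = 55/39
Sum = (45 + 52 + 55)/39 = 152/39

L = 152/39 = 3.8974 bits/symbol


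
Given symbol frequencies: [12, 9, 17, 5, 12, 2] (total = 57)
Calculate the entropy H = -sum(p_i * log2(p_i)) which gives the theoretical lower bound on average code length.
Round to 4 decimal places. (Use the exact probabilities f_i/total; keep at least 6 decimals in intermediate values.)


Per-symbol terms -p_i * log2(p_i) with p_i = f_i/57:
  p = 12/57 = 0.210526: log2(p) = -2.247928, -p*log2(p) = 0.473248
  p = 9/57 = 0.157895: log2(p) = -2.662965, -p*log2(p) = 0.420468
  p = 17/57 = 0.298246: log2(p) = -1.745427, -p*log2(p) = 0.520566
  p = 5/57 = 0.087719: log2(p) = -3.510962, -p*log2(p) = 0.307979
  p = 12/57 = 0.210526: log2(p) = -2.247928, -p*log2(p) = 0.473248
  p = 2/57 = 0.035088: log2(p) = -4.832890, -p*log2(p) = 0.169575
H = 0.473248 + 0.420468 + 0.520566 + 0.307979 + 0.473248 + 0.169575 = 2.365084

H = 2.3651 bits/symbol


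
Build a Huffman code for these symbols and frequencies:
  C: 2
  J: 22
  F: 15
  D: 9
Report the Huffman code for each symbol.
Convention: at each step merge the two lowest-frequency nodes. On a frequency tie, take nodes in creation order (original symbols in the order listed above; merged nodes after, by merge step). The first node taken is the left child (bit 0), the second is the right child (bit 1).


Huffman tree construction:
Step 1: Merge C(2) + D(9) = 11
Step 2: Merge (C+D)(11) + F(15) = 26
Step 3: Merge J(22) + ((C+D)+F)(26) = 48
Read each symbol's code off the tree from the root (left child = 0, right child = 1).

Codes:
  C: 100 (length 3)
  J: 0 (length 1)
  F: 11 (length 2)
  D: 101 (length 3)
Average code length: 85/48 = 1.7708 bits/symbol


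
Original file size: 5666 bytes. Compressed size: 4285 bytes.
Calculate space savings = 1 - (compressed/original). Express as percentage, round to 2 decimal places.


ratio = compressed/original = 4285/5666 = 0.756265
savings = 1 - ratio = 1 - 0.756265 = 0.243735
as a percentage: 0.243735 * 100 = 24.37%

Space savings = 1 - 4285/5666 = 24.37%


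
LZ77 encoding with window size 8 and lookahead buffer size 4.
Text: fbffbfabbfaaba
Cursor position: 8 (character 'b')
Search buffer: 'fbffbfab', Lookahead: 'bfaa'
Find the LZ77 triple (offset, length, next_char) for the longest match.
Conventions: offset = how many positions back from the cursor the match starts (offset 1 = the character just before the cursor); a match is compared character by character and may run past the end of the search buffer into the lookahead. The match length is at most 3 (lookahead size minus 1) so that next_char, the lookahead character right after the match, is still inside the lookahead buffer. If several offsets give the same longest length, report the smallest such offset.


Try each offset into the search buffer:
  offset=1 (pos 7, char 'b'): match length 1
  offset=2 (pos 6, char 'a'): match length 0
  offset=3 (pos 5, char 'f'): match length 0
  offset=4 (pos 4, char 'b'): match length 3
  offset=5 (pos 3, char 'f'): match length 0
  offset=6 (pos 2, char 'f'): match length 0
  offset=7 (pos 1, char 'b'): match length 2
  offset=8 (pos 0, char 'f'): match length 0
Longest match has length 3 at offset 4.
next_char = character at position 8 + 3 = 11 -> 'a'

Best match: offset=4, length=3 (matching 'bfa' starting at position 4)
LZ77 triple: (4, 3, 'a')


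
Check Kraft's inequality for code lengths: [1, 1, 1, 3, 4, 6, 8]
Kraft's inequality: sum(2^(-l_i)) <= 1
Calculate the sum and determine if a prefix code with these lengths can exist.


Sum = 2^(-1) + 2^(-1) + 2^(-1) + 2^(-3) + 2^(-4) + 2^(-6) + 2^(-8)
    = 0.5 + 0.5 + 0.5 + 0.125 + 0.0625 + 0.015625 + 0.00390625
    = 437/256 = 1.70703125
Since 1.70703125 > 1, Kraft's inequality is NOT satisfied.
A prefix code with these lengths CANNOT exist.

Kraft sum = 1.70703125. Not satisfied.


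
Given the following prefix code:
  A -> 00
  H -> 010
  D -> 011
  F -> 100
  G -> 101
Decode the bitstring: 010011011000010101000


Decoding step by step:
Bits 010 -> H
Bits 011 -> D
Bits 011 -> D
Bits 00 -> A
Bits 00 -> A
Bits 101 -> G
Bits 010 -> H
Bits 00 -> A


Decoded message: HDDAAGHA


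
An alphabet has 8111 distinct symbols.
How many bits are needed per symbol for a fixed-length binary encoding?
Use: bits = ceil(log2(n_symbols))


log2(8111) = 12.9857
Bracket: 2^12 = 4096 < 8111 <= 2^13 = 8192
So ceil(log2(8111)) = 13

bits = ceil(log2(8111)) = ceil(12.9857) = 13 bits


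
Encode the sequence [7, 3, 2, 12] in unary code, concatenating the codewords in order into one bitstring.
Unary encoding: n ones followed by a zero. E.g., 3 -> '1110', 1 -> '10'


Encode each number as n ones followed by a terminating 0:
  7 -> 11111110 (8 bits)
  3 -> 1110 (4 bits)
  2 -> 110 (3 bits)
  12 -> 1111111111110 (13 bits)
Total length = 8 + 4 + 3 + 13 = 28 bits.

Unary([7, 3, 2, 12]) = 1111111011101101111111111110 (28 bits)


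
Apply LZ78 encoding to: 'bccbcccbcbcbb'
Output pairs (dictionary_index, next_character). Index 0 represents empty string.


LZ78 encoding steps:
Dictionary: {0: ''}
Step 1: w='' (idx 0), next='b' -> output (0, 'b'), add 'b' as idx 1
Step 2: w='' (idx 0), next='c' -> output (0, 'c'), add 'c' as idx 2
Step 3: w='c' (idx 2), next='b' -> output (2, 'b'), add 'cb' as idx 3
Step 4: w='c' (idx 2), next='c' -> output (2, 'c'), add 'cc' as idx 4
Step 5: w='cb' (idx 3), next='c' -> output (3, 'c'), add 'cbc' as idx 5
Step 6: w='b' (idx 1), next='c' -> output (1, 'c'), add 'bc' as idx 6
Step 7: w='b' (idx 1), next='b' -> output (1, 'b'), add 'bb' as idx 7


Encoded: [(0, 'b'), (0, 'c'), (2, 'b'), (2, 'c'), (3, 'c'), (1, 'c'), (1, 'b')]


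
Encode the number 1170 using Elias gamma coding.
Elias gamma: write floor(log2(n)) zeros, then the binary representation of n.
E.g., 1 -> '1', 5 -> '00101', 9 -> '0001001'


num_bits = floor(log2(1170)) + 1 = 11
leading_zeros = num_bits - 1 = 10
binary(1170) = 10010010010

Elias gamma(1170) = '0000000000' + '10010010010' = 000000000010010010010 (21 bits)


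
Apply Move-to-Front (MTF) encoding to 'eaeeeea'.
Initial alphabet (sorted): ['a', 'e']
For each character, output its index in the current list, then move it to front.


MTF encoding:
'e': index 1 in ['a', 'e'] -> ['e', 'a']
'a': index 1 in ['e', 'a'] -> ['a', 'e']
'e': index 1 in ['a', 'e'] -> ['e', 'a']
'e': index 0 in ['e', 'a'] -> ['e', 'a']
'e': index 0 in ['e', 'a'] -> ['e', 'a']
'e': index 0 in ['e', 'a'] -> ['e', 'a']
'a': index 1 in ['e', 'a'] -> ['a', 'e']


Output: [1, 1, 1, 0, 0, 0, 1]


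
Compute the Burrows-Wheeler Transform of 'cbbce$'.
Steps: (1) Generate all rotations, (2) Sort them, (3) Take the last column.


Rotations (sorted):
  0: $cbbce -> last char: e
  1: bbce$c -> last char: c
  2: bce$cb -> last char: b
  3: cbbce$ -> last char: $
  4: ce$cbb -> last char: b
  5: e$cbbc -> last char: c


BWT = ecb$bc


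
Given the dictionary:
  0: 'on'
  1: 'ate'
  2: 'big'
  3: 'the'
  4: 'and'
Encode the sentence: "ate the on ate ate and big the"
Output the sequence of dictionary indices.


Look up each word in the dictionary:
  'ate' -> 1
  'the' -> 3
  'on' -> 0
  'ate' -> 1
  'ate' -> 1
  'and' -> 4
  'big' -> 2
  'the' -> 3

Encoded: [1, 3, 0, 1, 1, 4, 2, 3]


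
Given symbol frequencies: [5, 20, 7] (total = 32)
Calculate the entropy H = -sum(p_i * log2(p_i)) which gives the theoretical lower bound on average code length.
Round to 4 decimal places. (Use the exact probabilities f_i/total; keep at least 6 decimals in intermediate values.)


Per-symbol terms -p_i * log2(p_i) with p_i = f_i/32:
  p = 5/32 = 0.156250: log2(p) = -2.678072, -p*log2(p) = 0.418449
  p = 20/32 = 0.625000: log2(p) = -0.678072, -p*log2(p) = 0.423795
  p = 7/32 = 0.218750: log2(p) = -2.192645, -p*log2(p) = 0.479641
H = 0.418449 + 0.423795 + 0.479641 = 1.321885

H = 1.3219 bits/symbol


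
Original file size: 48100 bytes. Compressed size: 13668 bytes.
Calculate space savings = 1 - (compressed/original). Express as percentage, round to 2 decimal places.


ratio = compressed/original = 13668/48100 = 0.284158
savings = 1 - ratio = 1 - 0.284158 = 0.715842
as a percentage: 0.715842 * 100 = 71.58%

Space savings = 1 - 13668/48100 = 71.58%


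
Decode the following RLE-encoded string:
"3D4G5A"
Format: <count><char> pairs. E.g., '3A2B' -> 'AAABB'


Expanding each <count><char> pair:
  3D -> 'DDD'
  4G -> 'GGGG'
  5A -> 'AAAAA'

Decoded = DDDGGGGAAAAA


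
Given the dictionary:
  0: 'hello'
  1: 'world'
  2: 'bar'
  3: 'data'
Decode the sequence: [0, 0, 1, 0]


Look up each index in the dictionary:
  0 -> 'hello'
  0 -> 'hello'
  1 -> 'world'
  0 -> 'hello'

Decoded: "hello hello world hello"


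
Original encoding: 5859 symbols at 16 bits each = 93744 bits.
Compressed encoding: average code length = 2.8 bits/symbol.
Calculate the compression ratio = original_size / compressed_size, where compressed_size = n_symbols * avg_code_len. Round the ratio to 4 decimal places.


original_size = n_symbols * orig_bits = 5859 * 16 = 93744 bits
compressed_size = n_symbols * avg_code_len = 5859 * 2.8 = 16405.2 bits
ratio = original_size / compressed_size = 93744 / 16405.2 = 5.7143

Compression ratio = 5.7143


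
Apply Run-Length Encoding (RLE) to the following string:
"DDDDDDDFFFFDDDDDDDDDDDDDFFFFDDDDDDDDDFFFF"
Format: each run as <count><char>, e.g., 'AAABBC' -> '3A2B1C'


Scanning runs left to right:
  i=0: run of 'D' x 7 -> '7D'
  i=7: run of 'F' x 4 -> '4F'
  i=11: run of 'D' x 13 -> '13D'
  i=24: run of 'F' x 4 -> '4F'
  i=28: run of 'D' x 9 -> '9D'
  i=37: run of 'F' x 4 -> '4F'

RLE = 7D4F13D4F9D4F


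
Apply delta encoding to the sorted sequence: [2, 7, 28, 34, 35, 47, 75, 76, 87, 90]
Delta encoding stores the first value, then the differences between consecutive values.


First value: 2
Deltas:
  7 - 2 = 5
  28 - 7 = 21
  34 - 28 = 6
  35 - 34 = 1
  47 - 35 = 12
  75 - 47 = 28
  76 - 75 = 1
  87 - 76 = 11
  90 - 87 = 3


Delta encoded: [2, 5, 21, 6, 1, 12, 28, 1, 11, 3]


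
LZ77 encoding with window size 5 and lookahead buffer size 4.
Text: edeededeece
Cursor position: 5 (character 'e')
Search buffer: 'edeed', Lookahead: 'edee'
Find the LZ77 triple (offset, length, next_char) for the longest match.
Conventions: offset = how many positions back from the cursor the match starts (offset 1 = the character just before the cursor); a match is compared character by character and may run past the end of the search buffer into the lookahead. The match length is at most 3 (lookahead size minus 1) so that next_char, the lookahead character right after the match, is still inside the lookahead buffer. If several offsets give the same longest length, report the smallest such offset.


Try each offset into the search buffer:
  offset=1 (pos 4, char 'd'): match length 0
  offset=2 (pos 3, char 'e'): match length 3
  offset=3 (pos 2, char 'e'): match length 1
  offset=4 (pos 1, char 'd'): match length 0
  offset=5 (pos 0, char 'e'): match length 3
Longest match has length 3, found at offsets 2, 5; take the smallest, offset 2.
next_char = character at position 5 + 3 = 8 -> 'e'

Best match: offset=2, length=3 (matching 'ede' starting at position 3)
LZ77 triple: (2, 3, 'e')


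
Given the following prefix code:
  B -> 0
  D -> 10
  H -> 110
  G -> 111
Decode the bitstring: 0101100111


Decoding step by step:
Bits 0 -> B
Bits 10 -> D
Bits 110 -> H
Bits 0 -> B
Bits 111 -> G


Decoded message: BDHBG


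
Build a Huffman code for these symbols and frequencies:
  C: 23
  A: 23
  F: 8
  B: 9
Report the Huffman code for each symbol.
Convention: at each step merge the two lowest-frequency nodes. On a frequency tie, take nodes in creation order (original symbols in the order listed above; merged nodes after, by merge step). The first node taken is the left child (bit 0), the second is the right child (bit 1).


Huffman tree construction:
Step 1: Merge F(8) + B(9) = 17
Step 2: Merge (F+B)(17) + C(23) = 40
Step 3: Merge A(23) + ((F+B)+C)(40) = 63
Read each symbol's code off the tree from the root (left child = 0, right child = 1).

Codes:
  C: 11 (length 2)
  A: 0 (length 1)
  F: 100 (length 3)
  B: 101 (length 3)
Average code length: 120/63 = 1.9048 bits/symbol


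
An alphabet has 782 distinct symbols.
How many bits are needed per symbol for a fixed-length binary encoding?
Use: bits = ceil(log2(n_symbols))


log2(782) = 9.611
Bracket: 2^9 = 512 < 782 <= 2^10 = 1024
So ceil(log2(782)) = 10

bits = ceil(log2(782)) = ceil(9.611) = 10 bits


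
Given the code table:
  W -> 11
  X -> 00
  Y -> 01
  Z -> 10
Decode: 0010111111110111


Decoding:
00 -> X
10 -> Z
11 -> W
11 -> W
11 -> W
11 -> W
01 -> Y
11 -> W


Result: XZWWWWYW


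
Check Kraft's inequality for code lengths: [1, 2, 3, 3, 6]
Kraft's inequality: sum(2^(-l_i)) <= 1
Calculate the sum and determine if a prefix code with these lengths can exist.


Sum = 2^(-1) + 2^(-2) + 2^(-3) + 2^(-3) + 2^(-6)
    = 0.5 + 0.25 + 0.125 + 0.125 + 0.015625
    = 65/64 = 1.015625
Since 1.015625 > 1, Kraft's inequality is NOT satisfied.
A prefix code with these lengths CANNOT exist.

Kraft sum = 1.015625. Not satisfied.


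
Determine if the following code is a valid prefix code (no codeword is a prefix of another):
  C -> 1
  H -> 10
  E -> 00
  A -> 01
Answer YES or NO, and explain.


Checking each pair (does one codeword prefix another?):
  C='1' vs H='10': prefix -- VIOLATION

NO -- this is NOT a valid prefix code. C (1) is a prefix of H (10).


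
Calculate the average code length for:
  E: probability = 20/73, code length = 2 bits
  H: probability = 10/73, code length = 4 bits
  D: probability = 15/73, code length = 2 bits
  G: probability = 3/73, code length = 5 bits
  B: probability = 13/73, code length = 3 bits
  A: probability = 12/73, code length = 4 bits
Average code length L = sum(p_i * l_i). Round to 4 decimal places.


Weighted contributions p_i * l_i:
  E: (20/73) * 2 = 40/73
  H: (10/73) * 4 = 40/73
  D: (15/73) * 2 = 30/73
  G: (3/73) * 5 = 15/73
  B: (13/73) * 3 = 39/73
  A: (12/73) * 4 = 48/73
Sum = (40 + 40 + 30 + 15 + 39 + 48)/73 = 212/73

L = 212/73 = 2.9041 bits/symbol


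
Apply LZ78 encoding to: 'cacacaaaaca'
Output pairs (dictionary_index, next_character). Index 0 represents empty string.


LZ78 encoding steps:
Dictionary: {0: ''}
Step 1: w='' (idx 0), next='c' -> output (0, 'c'), add 'c' as idx 1
Step 2: w='' (idx 0), next='a' -> output (0, 'a'), add 'a' as idx 2
Step 3: w='c' (idx 1), next='a' -> output (1, 'a'), add 'ca' as idx 3
Step 4: w='ca' (idx 3), next='a' -> output (3, 'a'), add 'caa' as idx 4
Step 5: w='a' (idx 2), next='a' -> output (2, 'a'), add 'aa' as idx 5
Step 6: w='ca' (idx 3), end of input -> output (3, '')


Encoded: [(0, 'c'), (0, 'a'), (1, 'a'), (3, 'a'), (2, 'a'), (3, '')]


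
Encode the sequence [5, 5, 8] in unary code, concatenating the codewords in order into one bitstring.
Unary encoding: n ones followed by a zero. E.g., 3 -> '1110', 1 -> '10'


Encode each number as n ones followed by a terminating 0:
  5 -> 111110 (6 bits)
  5 -> 111110 (6 bits)
  8 -> 111111110 (9 bits)
Total length = 6 + 6 + 9 = 21 bits.

Unary([5, 5, 8]) = 111110111110111111110 (21 bits)


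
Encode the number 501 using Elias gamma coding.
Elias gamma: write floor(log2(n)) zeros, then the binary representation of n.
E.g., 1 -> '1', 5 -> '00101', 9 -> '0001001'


num_bits = floor(log2(501)) + 1 = 9
leading_zeros = num_bits - 1 = 8
binary(501) = 111110101

Elias gamma(501) = '00000000' + '111110101' = 00000000111110101 (17 bits)


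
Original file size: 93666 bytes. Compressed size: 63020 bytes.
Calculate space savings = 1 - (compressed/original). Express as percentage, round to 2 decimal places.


ratio = compressed/original = 63020/93666 = 0.672816
savings = 1 - ratio = 1 - 0.672816 = 0.327184
as a percentage: 0.327184 * 100 = 32.72%

Space savings = 1 - 63020/93666 = 32.72%


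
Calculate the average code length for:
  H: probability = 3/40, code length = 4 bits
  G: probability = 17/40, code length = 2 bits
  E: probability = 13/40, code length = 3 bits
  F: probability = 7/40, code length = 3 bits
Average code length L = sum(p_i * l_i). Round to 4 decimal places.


Weighted contributions p_i * l_i:
  H: (3/40) * 4 = 12/40
  G: (17/40) * 2 = 34/40
  E: (13/40) * 3 = 39/40
  F: (7/40) * 3 = 21/40
Sum = (12 + 34 + 39 + 21)/40 = 106/40

L = 106/40 = 2.6500 bits/symbol


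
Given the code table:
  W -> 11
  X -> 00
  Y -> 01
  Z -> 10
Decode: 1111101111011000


Decoding:
11 -> W
11 -> W
10 -> Z
11 -> W
11 -> W
01 -> Y
10 -> Z
00 -> X


Result: WWZWWYZX


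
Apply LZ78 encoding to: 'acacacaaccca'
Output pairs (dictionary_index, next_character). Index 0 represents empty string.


LZ78 encoding steps:
Dictionary: {0: ''}
Step 1: w='' (idx 0), next='a' -> output (0, 'a'), add 'a' as idx 1
Step 2: w='' (idx 0), next='c' -> output (0, 'c'), add 'c' as idx 2
Step 3: w='a' (idx 1), next='c' -> output (1, 'c'), add 'ac' as idx 3
Step 4: w='ac' (idx 3), next='a' -> output (3, 'a'), add 'aca' as idx 4
Step 5: w='ac' (idx 3), next='c' -> output (3, 'c'), add 'acc' as idx 5
Step 6: w='c' (idx 2), next='a' -> output (2, 'a'), add 'ca' as idx 6


Encoded: [(0, 'a'), (0, 'c'), (1, 'c'), (3, 'a'), (3, 'c'), (2, 'a')]


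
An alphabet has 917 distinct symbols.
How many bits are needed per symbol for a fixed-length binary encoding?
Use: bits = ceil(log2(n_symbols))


log2(917) = 9.8408
Bracket: 2^9 = 512 < 917 <= 2^10 = 1024
So ceil(log2(917)) = 10

bits = ceil(log2(917)) = ceil(9.8408) = 10 bits


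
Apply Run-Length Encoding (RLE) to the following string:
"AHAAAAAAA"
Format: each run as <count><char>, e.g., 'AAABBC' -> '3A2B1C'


Scanning runs left to right:
  i=0: run of 'A' x 1 -> '1A'
  i=1: run of 'H' x 1 -> '1H'
  i=2: run of 'A' x 7 -> '7A'

RLE = 1A1H7A


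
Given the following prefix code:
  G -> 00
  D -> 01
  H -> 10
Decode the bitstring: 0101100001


Decoding step by step:
Bits 01 -> D
Bits 01 -> D
Bits 10 -> H
Bits 00 -> G
Bits 01 -> D


Decoded message: DDHGD


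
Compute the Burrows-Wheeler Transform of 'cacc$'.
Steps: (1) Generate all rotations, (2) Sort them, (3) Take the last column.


Rotations (sorted):
  0: $cacc -> last char: c
  1: acc$c -> last char: c
  2: c$cac -> last char: c
  3: cacc$ -> last char: $
  4: cc$ca -> last char: a


BWT = ccc$a


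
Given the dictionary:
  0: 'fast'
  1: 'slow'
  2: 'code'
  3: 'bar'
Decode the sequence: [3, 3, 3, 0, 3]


Look up each index in the dictionary:
  3 -> 'bar'
  3 -> 'bar'
  3 -> 'bar'
  0 -> 'fast'
  3 -> 'bar'

Decoded: "bar bar bar fast bar"


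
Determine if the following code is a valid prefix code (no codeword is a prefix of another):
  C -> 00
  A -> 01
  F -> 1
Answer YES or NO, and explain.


Checking each pair (does one codeword prefix another?):
  C='00' vs A='01': no prefix
  C='00' vs F='1': no prefix
  A='01' vs C='00': no prefix
  A='01' vs F='1': no prefix
  F='1' vs C='00': no prefix
  F='1' vs A='01': no prefix
No violation found over all pairs.

YES -- this is a valid prefix code. No codeword is a prefix of any other codeword.


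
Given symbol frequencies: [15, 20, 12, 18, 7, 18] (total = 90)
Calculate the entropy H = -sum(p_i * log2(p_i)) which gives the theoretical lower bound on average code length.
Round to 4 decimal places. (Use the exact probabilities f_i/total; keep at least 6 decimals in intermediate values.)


Per-symbol terms -p_i * log2(p_i) with p_i = f_i/90:
  p = 15/90 = 0.166667: log2(p) = -2.584963, -p*log2(p) = 0.430827
  p = 20/90 = 0.222222: log2(p) = -2.169925, -p*log2(p) = 0.482206
  p = 12/90 = 0.133333: log2(p) = -2.906891, -p*log2(p) = 0.387585
  p = 18/90 = 0.200000: log2(p) = -2.321928, -p*log2(p) = 0.464386
  p = 7/90 = 0.077778: log2(p) = -3.684498, -p*log2(p) = 0.286572
  p = 18/90 = 0.200000: log2(p) = -2.321928, -p*log2(p) = 0.464386
H = 0.430827 + 0.482206 + 0.387585 + 0.464386 + 0.286572 + 0.464386 = 2.515962

H = 2.516 bits/symbol


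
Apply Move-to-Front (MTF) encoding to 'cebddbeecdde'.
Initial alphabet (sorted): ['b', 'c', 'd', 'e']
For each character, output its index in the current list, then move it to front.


MTF encoding:
'c': index 1 in ['b', 'c', 'd', 'e'] -> ['c', 'b', 'd', 'e']
'e': index 3 in ['c', 'b', 'd', 'e'] -> ['e', 'c', 'b', 'd']
'b': index 2 in ['e', 'c', 'b', 'd'] -> ['b', 'e', 'c', 'd']
'd': index 3 in ['b', 'e', 'c', 'd'] -> ['d', 'b', 'e', 'c']
'd': index 0 in ['d', 'b', 'e', 'c'] -> ['d', 'b', 'e', 'c']
'b': index 1 in ['d', 'b', 'e', 'c'] -> ['b', 'd', 'e', 'c']
'e': index 2 in ['b', 'd', 'e', 'c'] -> ['e', 'b', 'd', 'c']
'e': index 0 in ['e', 'b', 'd', 'c'] -> ['e', 'b', 'd', 'c']
'c': index 3 in ['e', 'b', 'd', 'c'] -> ['c', 'e', 'b', 'd']
'd': index 3 in ['c', 'e', 'b', 'd'] -> ['d', 'c', 'e', 'b']
'd': index 0 in ['d', 'c', 'e', 'b'] -> ['d', 'c', 'e', 'b']
'e': index 2 in ['d', 'c', 'e', 'b'] -> ['e', 'd', 'c', 'b']


Output: [1, 3, 2, 3, 0, 1, 2, 0, 3, 3, 0, 2]


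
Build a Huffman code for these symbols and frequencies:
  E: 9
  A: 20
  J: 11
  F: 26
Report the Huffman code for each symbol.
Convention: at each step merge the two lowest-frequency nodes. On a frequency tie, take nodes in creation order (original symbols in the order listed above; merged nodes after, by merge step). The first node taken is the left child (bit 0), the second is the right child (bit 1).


Huffman tree construction:
Step 1: Merge E(9) + J(11) = 20
Step 2: Merge A(20) + (E+J)(20) = 40
Step 3: Merge F(26) + (A+(E+J))(40) = 66
Read each symbol's code off the tree from the root (left child = 0, right child = 1).

Codes:
  E: 110 (length 3)
  A: 10 (length 2)
  J: 111 (length 3)
  F: 0 (length 1)
Average code length: 126/66 = 1.9091 bits/symbol


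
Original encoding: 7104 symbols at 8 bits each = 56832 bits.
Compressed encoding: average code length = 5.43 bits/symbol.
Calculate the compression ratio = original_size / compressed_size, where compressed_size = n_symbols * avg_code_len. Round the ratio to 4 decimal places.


original_size = n_symbols * orig_bits = 7104 * 8 = 56832 bits
compressed_size = n_symbols * avg_code_len = 7104 * 5.43 = 38574.72 bits
ratio = original_size / compressed_size = 56832 / 38574.72 = 1.4733

Compression ratio = 1.4733


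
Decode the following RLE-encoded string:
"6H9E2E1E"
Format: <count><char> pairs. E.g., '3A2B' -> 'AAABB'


Expanding each <count><char> pair:
  6H -> 'HHHHHH'
  9E -> 'EEEEEEEEE'
  2E -> 'EE'
  1E -> 'E'

Decoded = HHHHHHEEEEEEEEEEEE


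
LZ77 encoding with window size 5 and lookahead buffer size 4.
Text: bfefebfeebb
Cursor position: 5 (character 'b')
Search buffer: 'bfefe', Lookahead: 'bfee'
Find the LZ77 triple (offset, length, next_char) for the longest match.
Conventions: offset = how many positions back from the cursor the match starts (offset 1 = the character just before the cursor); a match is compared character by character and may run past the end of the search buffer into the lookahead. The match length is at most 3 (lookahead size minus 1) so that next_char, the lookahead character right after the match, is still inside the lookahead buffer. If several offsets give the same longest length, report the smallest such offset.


Try each offset into the search buffer:
  offset=1 (pos 4, char 'e'): match length 0
  offset=2 (pos 3, char 'f'): match length 0
  offset=3 (pos 2, char 'e'): match length 0
  offset=4 (pos 1, char 'f'): match length 0
  offset=5 (pos 0, char 'b'): match length 3
Longest match has length 3 at offset 5.
next_char = character at position 5 + 3 = 8 -> 'e'

Best match: offset=5, length=3 (matching 'bfe' starting at position 0)
LZ77 triple: (5, 3, 'e')


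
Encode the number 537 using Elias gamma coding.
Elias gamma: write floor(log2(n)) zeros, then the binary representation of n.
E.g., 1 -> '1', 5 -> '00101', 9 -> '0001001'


num_bits = floor(log2(537)) + 1 = 10
leading_zeros = num_bits - 1 = 9
binary(537) = 1000011001

Elias gamma(537) = '000000000' + '1000011001' = 0000000001000011001 (19 bits)


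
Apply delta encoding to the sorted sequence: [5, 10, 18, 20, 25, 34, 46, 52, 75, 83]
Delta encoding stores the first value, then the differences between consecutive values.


First value: 5
Deltas:
  10 - 5 = 5
  18 - 10 = 8
  20 - 18 = 2
  25 - 20 = 5
  34 - 25 = 9
  46 - 34 = 12
  52 - 46 = 6
  75 - 52 = 23
  83 - 75 = 8


Delta encoded: [5, 5, 8, 2, 5, 9, 12, 6, 23, 8]


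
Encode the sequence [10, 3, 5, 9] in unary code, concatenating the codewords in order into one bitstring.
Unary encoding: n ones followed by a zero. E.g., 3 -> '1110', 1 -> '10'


Encode each number as n ones followed by a terminating 0:
  10 -> 11111111110 (11 bits)
  3 -> 1110 (4 bits)
  5 -> 111110 (6 bits)
  9 -> 1111111110 (10 bits)
Total length = 11 + 4 + 6 + 10 = 31 bits.

Unary([10, 3, 5, 9]) = 1111111111011101111101111111110 (31 bits)


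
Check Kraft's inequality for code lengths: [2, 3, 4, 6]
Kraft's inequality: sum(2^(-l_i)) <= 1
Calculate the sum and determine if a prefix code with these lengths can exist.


Sum = 2^(-2) + 2^(-3) + 2^(-4) + 2^(-6)
    = 0.25 + 0.125 + 0.0625 + 0.015625
    = 29/64 = 0.453125
Since 0.453125 <= 1, Kraft's inequality IS satisfied.
A prefix code with these lengths CAN exist.

Kraft sum = 0.453125. Satisfied.


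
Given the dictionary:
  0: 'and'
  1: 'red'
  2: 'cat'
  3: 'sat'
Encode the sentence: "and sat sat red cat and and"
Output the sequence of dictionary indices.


Look up each word in the dictionary:
  'and' -> 0
  'sat' -> 3
  'sat' -> 3
  'red' -> 1
  'cat' -> 2
  'and' -> 0
  'and' -> 0

Encoded: [0, 3, 3, 1, 2, 0, 0]


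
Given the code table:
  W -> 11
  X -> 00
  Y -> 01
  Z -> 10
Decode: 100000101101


Decoding:
10 -> Z
00 -> X
00 -> X
10 -> Z
11 -> W
01 -> Y


Result: ZXXZWY


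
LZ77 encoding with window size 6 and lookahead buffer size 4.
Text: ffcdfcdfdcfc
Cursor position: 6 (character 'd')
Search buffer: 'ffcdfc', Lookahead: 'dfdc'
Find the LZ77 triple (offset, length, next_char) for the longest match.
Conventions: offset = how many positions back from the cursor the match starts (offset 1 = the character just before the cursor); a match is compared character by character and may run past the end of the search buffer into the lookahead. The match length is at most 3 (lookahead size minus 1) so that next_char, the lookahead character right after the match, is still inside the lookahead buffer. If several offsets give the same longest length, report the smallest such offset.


Try each offset into the search buffer:
  offset=1 (pos 5, char 'c'): match length 0
  offset=2 (pos 4, char 'f'): match length 0
  offset=3 (pos 3, char 'd'): match length 2
  offset=4 (pos 2, char 'c'): match length 0
  offset=5 (pos 1, char 'f'): match length 0
  offset=6 (pos 0, char 'f'): match length 0
Longest match has length 2 at offset 3.
next_char = character at position 6 + 2 = 8 -> 'd'

Best match: offset=3, length=2 (matching 'df' starting at position 3)
LZ77 triple: (3, 2, 'd')


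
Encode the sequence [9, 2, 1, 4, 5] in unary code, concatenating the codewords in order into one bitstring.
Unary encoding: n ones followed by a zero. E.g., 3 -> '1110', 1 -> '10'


Encode each number as n ones followed by a terminating 0:
  9 -> 1111111110 (10 bits)
  2 -> 110 (3 bits)
  1 -> 10 (2 bits)
  4 -> 11110 (5 bits)
  5 -> 111110 (6 bits)
Total length = 10 + 3 + 2 + 5 + 6 = 26 bits.

Unary([9, 2, 1, 4, 5]) = 11111111101101011110111110 (26 bits)


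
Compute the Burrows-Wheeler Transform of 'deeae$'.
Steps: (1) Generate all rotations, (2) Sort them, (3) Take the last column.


Rotations (sorted):
  0: $deeae -> last char: e
  1: ae$dee -> last char: e
  2: deeae$ -> last char: $
  3: e$deea -> last char: a
  4: eae$de -> last char: e
  5: eeae$d -> last char: d


BWT = ee$aed
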